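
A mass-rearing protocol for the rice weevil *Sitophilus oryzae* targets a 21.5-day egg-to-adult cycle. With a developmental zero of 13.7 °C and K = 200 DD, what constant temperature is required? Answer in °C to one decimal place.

23.0 °C

Required daily accumulation = 200 / 21.5 = 9.302 DD/day.
T = T_base + 9.302 = 13.7 + 9.302 = 23.002 ≈ 23.0 °C.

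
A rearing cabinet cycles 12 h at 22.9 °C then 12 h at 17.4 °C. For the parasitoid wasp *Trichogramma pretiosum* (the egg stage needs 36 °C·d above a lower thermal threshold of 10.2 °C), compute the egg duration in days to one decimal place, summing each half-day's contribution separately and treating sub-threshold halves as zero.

Day half: max(0, 22.9 − 10.2) × 0.5 = 12.7 × 0.5 = 6.35 DD.
Night half: max(0, 17.4 − 10.2) × 0.5 = 7.2 × 0.5 = 3.60 DD.
Per 24 h: 9.95 DD/day.
Duration = 36 / 9.95 = 3.618 ≈ 3.6 days.

3.6 days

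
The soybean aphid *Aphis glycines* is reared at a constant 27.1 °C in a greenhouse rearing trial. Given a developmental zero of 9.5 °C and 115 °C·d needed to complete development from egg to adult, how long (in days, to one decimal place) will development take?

Daily accumulation = 27.1 − 9.5 = 17.6 DD/day.
Duration = 115 / 17.6 = 6.534 ≈ 6.5 days.

6.5 days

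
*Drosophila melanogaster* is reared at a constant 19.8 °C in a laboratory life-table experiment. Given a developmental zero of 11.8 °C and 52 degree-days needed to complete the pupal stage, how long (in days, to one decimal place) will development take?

6.5 days

Daily accumulation = 19.8 − 11.8 = 8.0 DD/day.
Duration = 52 / 8.0 = 6.500 ≈ 6.5 days.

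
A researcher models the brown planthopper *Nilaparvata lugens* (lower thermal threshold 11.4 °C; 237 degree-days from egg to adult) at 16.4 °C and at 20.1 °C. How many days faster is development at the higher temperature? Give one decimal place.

20.2 days

At 16.4 °C: 237 / (16.4 − 11.4) = 237 / 5.0 = 47.400 d.
At 20.1 °C: 237 / (20.1 − 11.4) = 237 / 8.7 = 27.241 d.
Difference = |47.400 − 27.241| = 20.159 ≈ 20.2 days.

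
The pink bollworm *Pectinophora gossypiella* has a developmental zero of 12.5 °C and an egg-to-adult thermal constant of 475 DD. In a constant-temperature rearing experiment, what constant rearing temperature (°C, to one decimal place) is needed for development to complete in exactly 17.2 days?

40.1 °C

Required daily accumulation = 475 / 17.2 = 27.616 DD/day.
T = T_base + 27.616 = 12.5 + 27.616 = 40.116 ≈ 40.1 °C.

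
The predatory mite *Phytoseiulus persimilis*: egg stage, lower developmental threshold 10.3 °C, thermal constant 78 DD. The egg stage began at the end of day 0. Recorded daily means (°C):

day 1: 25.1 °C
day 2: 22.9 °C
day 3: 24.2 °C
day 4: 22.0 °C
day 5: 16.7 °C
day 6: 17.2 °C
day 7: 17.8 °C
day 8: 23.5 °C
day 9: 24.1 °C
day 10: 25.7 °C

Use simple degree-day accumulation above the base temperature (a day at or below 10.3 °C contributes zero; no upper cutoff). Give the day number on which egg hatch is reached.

Daily DD above 10.3 °C: 14.8, 12.6, 13.9, 11.7, 6.4, 6.9, 7.5, 13.2, 13.8, 15.4.
Cumulative: 14.8, 27.4, 41.3, 53.0, 59.4, 66.3, 73.8, 87.0, 100.8, 116.2.
The total first reaches 78 DD on day 8.

day 8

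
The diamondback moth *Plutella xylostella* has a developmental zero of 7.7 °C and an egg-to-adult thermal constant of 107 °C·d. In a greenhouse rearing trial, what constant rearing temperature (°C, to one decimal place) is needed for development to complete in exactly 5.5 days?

Required daily accumulation = 107 / 5.5 = 19.455 DD/day.
T = T_base + 19.455 = 7.7 + 19.455 = 27.155 ≈ 27.2 °C.

27.2 °C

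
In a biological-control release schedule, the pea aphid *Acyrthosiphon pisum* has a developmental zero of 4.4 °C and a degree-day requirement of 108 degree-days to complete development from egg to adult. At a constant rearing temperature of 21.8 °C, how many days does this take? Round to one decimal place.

Daily accumulation = 21.8 − 4.4 = 17.4 DD/day.
Duration = 108 / 17.4 = 6.207 ≈ 6.2 days.

6.2 days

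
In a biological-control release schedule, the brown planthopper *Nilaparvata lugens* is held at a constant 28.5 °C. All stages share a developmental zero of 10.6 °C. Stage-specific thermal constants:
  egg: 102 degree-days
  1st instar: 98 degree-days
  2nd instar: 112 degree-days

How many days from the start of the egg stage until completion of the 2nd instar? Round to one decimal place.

Daily accumulation at 28.5 °C = 28.5 − 10.6 = 17.9 DD/day.
Total K = 102 + 98 + 112 = 312 DD.
Total duration = 312 / 17.9 = 17.430 ≈ 17.4 days.

17.4 days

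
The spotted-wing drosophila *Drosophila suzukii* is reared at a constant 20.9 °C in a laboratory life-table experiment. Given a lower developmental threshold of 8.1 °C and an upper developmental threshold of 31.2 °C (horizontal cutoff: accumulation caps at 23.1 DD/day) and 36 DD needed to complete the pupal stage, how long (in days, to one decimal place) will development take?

2.8 days

Daily accumulation = 20.9 − 8.1 = 12.8 DD/day.
Duration = 36 / 12.8 = 2.813 ≈ 2.8 days.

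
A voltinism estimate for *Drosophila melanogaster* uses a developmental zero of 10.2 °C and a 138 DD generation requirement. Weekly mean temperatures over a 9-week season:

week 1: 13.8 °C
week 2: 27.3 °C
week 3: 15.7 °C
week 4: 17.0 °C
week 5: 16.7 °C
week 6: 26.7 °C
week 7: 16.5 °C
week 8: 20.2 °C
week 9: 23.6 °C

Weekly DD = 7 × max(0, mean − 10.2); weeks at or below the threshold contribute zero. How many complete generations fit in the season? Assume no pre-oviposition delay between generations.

4 generations

Weekly DD (7 × max(0, T̄ − 10.2)): 25.2, 119.7, 38.5, 47.6, 45.5, 115.5, 44.1, 70.0, 93.8.
Season total = 599.9 DD.
Complete generations = ⌊599.9 / 138⌋ = 4.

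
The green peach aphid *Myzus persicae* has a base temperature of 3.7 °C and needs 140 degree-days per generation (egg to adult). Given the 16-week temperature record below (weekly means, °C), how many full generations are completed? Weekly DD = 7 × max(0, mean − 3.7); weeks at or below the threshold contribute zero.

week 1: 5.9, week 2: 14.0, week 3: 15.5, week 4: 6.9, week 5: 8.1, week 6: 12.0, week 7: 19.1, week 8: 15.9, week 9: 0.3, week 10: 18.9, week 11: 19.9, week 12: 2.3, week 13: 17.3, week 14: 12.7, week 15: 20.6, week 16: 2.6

Weekly DD (7 × max(0, T̄ − 3.7)): 15.4, 72.1, 82.6, 22.4, 30.8, 58.1, 107.8, 85.4, 0.0, 106.4, 113.4, 0.0, 95.2, 63.0, 118.3, 0.0.
Season total = 970.9 DD.
Complete generations = ⌊970.9 / 140⌋ = 6.

6 generations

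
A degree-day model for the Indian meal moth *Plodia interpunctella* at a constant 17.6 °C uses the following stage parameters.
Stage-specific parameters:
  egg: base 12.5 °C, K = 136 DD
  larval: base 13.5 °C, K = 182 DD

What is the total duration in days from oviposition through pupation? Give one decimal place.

71.1 days

egg: 136 / (17.6 − 12.5) = 136 / 5.1 = 26.667 d.
larval: 182 / (17.6 − 13.5) = 182 / 4.1 = 44.390 d.
Sum = 71.057 ≈ 71.1 days.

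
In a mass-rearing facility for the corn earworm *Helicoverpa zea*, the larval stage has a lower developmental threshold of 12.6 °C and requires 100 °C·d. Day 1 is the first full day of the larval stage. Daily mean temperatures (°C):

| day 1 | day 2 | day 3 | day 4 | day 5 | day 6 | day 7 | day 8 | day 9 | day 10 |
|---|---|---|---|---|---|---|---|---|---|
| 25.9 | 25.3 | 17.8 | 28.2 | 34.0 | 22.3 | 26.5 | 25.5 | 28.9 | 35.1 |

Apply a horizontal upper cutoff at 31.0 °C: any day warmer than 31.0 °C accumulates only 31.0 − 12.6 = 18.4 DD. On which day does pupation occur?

Daily DD above 12.6 °C (capped at 18.4): 13.3, 12.7, 5.2, 15.6, 18.4, 9.7, 13.9, 12.9, 16.3, 18.4.
Cumulative: 13.3, 26.0, 31.2, 46.8, 65.2, 74.9, 88.8, 101.7, 118.0, 136.4.
The total first reaches 100 DD on day 8.

day 8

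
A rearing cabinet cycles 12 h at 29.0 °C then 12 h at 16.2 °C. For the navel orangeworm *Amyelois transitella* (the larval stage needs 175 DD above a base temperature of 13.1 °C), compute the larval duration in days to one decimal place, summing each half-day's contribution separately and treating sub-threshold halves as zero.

Day half: max(0, 29.0 − 13.1) × 0.5 = 15.9 × 0.5 = 7.95 DD.
Night half: max(0, 16.2 − 13.1) × 0.5 = 3.1 × 0.5 = 1.55 DD.
Per 24 h: 9.50 DD/day.
Duration = 175 / 9.50 = 18.421 ≈ 18.4 days.

18.4 days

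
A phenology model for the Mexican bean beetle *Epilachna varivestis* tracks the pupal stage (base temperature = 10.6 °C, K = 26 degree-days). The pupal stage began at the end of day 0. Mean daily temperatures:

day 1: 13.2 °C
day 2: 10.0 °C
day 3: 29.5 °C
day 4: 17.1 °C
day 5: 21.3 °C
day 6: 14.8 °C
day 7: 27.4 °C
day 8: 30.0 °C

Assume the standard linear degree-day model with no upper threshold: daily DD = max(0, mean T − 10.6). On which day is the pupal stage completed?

day 4

Daily DD above 10.6 °C: 2.6, 0.0, 18.9, 6.5, 10.7, 4.2, 16.8, 19.4.
Cumulative: 2.6, 2.6, 21.5, 28.0, 38.7, 42.9, 59.7, 79.1.
The total first reaches 26 DD on day 4.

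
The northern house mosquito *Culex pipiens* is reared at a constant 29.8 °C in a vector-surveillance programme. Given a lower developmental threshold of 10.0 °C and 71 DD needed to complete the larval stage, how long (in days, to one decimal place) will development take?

Daily accumulation = 29.8 − 10.0 = 19.8 DD/day.
Duration = 71 / 19.8 = 3.586 ≈ 3.6 days.

3.6 days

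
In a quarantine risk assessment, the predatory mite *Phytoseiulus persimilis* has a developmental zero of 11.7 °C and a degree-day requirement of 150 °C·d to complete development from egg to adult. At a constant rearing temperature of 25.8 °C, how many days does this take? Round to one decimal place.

10.6 days

Daily accumulation = 25.8 − 11.7 = 14.1 DD/day.
Duration = 150 / 14.1 = 10.638 ≈ 10.6 days.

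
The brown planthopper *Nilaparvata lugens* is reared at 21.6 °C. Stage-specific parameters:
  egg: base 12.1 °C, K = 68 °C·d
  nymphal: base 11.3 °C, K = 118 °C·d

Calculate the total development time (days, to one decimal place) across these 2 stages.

18.6 days

egg: 68 / (21.6 − 12.1) = 68 / 9.5 = 7.158 d.
nymphal: 118 / (21.6 − 11.3) = 118 / 10.3 = 11.456 d.
Sum = 18.614 ≈ 18.6 days.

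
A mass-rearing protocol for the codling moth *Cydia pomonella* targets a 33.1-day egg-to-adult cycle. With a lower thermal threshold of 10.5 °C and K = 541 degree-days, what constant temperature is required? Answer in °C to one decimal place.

26.8 °C

Required daily accumulation = 541 / 33.1 = 16.344 DD/day.
T = T_base + 16.344 = 10.5 + 16.344 = 26.844 ≈ 26.8 °C.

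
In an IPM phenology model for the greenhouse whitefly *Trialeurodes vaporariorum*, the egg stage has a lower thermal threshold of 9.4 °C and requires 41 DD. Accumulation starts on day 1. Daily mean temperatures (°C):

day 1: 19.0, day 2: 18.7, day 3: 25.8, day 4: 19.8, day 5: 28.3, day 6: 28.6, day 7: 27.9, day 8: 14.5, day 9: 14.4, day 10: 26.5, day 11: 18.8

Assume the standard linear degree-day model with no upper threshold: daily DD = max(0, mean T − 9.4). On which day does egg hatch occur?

day 4

Daily DD above 9.4 °C: 9.6, 9.3, 16.4, 10.4, 18.9, 19.2, 18.5, 5.1, 5.0, 17.1, 9.4.
Cumulative: 9.6, 18.9, 35.3, 45.7, 64.6, 83.8, 102.3, 107.4, 112.4, 129.5, 138.9.
The total first reaches 41 DD on day 4.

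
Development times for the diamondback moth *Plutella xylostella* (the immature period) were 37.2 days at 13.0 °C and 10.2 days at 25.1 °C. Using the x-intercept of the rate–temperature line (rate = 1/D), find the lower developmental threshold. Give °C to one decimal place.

8.4 °C

Equal thermal constants: D₁(T₁ − T_b) = D₂(T₂ − T_b).
37.2·(13.0 − T_b) = 10.2·(25.1 − T_b)
T_b = (37.2·13.0 − 10.2·25.1) / (37.2 − 10.2) = 227.58 / 27.0 = 8.429 °C ≈ 8.4 °C.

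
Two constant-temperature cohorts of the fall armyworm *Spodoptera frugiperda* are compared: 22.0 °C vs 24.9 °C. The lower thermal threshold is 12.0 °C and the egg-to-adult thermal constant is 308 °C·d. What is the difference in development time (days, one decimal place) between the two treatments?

At 22.0 °C: 308 / (22.0 − 12.0) = 308 / 10.0 = 30.800 d.
At 24.9 °C: 308 / (24.9 − 12.0) = 308 / 12.9 = 23.876 d.
Difference = |30.800 − 23.876| = 6.924 ≈ 6.9 days.

6.9 days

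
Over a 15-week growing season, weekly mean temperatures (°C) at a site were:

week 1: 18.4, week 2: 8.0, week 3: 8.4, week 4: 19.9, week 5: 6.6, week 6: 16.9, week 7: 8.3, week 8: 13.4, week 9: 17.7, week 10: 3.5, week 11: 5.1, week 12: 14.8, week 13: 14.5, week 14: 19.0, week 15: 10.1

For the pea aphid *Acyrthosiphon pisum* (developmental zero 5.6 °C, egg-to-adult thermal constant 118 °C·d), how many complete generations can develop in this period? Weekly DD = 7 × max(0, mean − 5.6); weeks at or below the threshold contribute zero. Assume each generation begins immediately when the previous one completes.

Weekly DD (7 × max(0, T̄ − 5.6)): 89.6, 16.8, 19.6, 100.1, 7.0, 79.1, 18.9, 54.6, 84.7, 0.0, 0.0, 64.4, 62.3, 93.8, 31.5.
Season total = 722.4 DD.
Complete generations = ⌊722.4 / 118⌋ = 6.

6 generations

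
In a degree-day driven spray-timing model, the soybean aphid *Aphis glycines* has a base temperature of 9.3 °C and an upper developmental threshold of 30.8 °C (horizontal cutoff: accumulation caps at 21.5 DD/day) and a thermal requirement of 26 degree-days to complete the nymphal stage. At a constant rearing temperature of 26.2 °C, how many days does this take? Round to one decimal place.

Daily accumulation = 26.2 − 9.3 = 16.9 DD/day.
Duration = 26 / 16.9 = 1.538 ≈ 1.5 days.

1.5 days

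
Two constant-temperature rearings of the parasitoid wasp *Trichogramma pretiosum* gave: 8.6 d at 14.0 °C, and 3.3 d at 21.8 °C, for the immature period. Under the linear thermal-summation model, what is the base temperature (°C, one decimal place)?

9.1 °C

Equal thermal constants: D₁(T₁ − T_b) = D₂(T₂ − T_b).
8.6·(14.0 − T_b) = 3.3·(21.8 − T_b)
T_b = (8.6·14.0 − 3.3·21.8) / (8.6 − 3.3) = 48.46 / 5.3 = 9.143 °C ≈ 9.1 °C.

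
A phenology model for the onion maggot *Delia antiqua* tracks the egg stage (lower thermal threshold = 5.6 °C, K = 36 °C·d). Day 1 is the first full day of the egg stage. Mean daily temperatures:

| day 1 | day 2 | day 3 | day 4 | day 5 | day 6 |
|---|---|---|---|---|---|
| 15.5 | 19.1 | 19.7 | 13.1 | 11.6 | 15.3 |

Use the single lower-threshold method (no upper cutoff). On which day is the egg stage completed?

Daily DD above 5.6 °C: 9.9, 13.5, 14.1, 7.5, 6.0, 9.7.
Cumulative: 9.9, 23.4, 37.5, 45.0, 51.0, 60.7.
The total first reaches 36 DD on day 3.

day 3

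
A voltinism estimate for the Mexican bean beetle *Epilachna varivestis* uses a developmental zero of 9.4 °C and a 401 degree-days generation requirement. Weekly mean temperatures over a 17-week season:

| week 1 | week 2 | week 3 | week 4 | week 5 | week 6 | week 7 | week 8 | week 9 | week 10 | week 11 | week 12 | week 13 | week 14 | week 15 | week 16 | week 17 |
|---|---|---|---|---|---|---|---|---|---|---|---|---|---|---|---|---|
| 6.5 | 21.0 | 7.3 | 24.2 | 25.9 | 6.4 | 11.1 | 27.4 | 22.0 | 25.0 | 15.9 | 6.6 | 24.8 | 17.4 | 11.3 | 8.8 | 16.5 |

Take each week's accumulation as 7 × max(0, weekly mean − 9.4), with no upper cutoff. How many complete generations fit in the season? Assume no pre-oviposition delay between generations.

Weekly DD (7 × max(0, T̄ − 9.4)): 0.0, 81.2, 0.0, 103.6, 115.5, 0.0, 11.9, 126.0, 88.2, 109.2, 45.5, 0.0, 107.8, 56.0, 13.3, 0.0, 49.7.
Season total = 907.9 DD.
Complete generations = ⌊907.9 / 401⌋ = 2.

2 generations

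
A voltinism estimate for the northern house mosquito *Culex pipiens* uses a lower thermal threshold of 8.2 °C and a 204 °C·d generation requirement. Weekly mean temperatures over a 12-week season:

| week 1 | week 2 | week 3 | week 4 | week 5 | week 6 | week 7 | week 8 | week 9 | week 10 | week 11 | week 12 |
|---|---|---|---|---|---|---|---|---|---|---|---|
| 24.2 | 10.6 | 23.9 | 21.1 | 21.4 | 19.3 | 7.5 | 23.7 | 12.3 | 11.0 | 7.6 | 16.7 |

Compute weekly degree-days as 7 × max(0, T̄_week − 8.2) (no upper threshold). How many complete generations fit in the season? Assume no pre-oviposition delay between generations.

3 generations

Weekly DD (7 × max(0, T̄ − 8.2)): 112.0, 16.8, 109.9, 90.3, 92.4, 77.7, 0.0, 108.5, 28.7, 19.6, 0.0, 59.5.
Season total = 715.4 DD.
Complete generations = ⌊715.4 / 204⌋ = 3.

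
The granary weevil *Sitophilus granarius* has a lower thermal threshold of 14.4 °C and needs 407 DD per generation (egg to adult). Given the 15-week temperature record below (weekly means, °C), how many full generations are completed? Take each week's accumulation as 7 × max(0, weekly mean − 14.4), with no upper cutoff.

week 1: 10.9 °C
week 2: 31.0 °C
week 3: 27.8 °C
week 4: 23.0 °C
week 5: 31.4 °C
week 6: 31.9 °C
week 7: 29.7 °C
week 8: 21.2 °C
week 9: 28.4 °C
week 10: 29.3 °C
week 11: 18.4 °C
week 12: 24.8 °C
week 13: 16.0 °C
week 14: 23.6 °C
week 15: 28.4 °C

Weekly DD (7 × max(0, T̄ − 14.4)): 0.0, 116.2, 93.8, 60.2, 119.0, 122.5, 107.1, 47.6, 98.0, 104.3, 28.0, 72.8, 11.2, 64.4, 98.0.
Season total = 1143.1 DD.
Complete generations = ⌊1143.1 / 407⌋ = 2.

2 generations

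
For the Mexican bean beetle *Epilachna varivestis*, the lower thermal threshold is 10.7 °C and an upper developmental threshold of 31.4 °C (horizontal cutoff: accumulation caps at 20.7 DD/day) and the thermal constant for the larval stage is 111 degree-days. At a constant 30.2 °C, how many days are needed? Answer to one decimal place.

5.7 days

Daily accumulation = 30.2 − 10.7 = 19.5 DD/day.
Duration = 111 / 19.5 = 5.692 ≈ 5.7 days.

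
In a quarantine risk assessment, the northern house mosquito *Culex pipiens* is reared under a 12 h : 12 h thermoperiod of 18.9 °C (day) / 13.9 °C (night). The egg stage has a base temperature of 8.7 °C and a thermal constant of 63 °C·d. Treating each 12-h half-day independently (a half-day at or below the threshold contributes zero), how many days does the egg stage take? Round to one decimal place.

Day half: max(0, 18.9 − 8.7) × 0.5 = 10.2 × 0.5 = 5.10 DD.
Night half: max(0, 13.9 − 8.7) × 0.5 = 5.2 × 0.5 = 2.60 DD.
Per 24 h: 7.70 DD/day.
Duration = 63 / 7.70 = 8.182 ≈ 8.2 days.

8.2 days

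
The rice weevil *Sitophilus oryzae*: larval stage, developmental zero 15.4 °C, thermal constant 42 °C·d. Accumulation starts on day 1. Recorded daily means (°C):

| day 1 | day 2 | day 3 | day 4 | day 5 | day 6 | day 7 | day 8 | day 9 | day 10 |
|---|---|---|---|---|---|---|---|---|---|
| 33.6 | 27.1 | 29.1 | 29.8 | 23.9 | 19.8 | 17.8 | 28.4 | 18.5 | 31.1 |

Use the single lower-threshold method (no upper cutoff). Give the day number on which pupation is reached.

day 3

Daily DD above 15.4 °C: 18.2, 11.7, 13.7, 14.4, 8.5, 4.4, 2.4, 13.0, 3.1, 15.7.
Cumulative: 18.2, 29.9, 43.6, 58.0, 66.5, 70.9, 73.3, 86.3, 89.4, 105.1.
The total first reaches 42 DD on day 3.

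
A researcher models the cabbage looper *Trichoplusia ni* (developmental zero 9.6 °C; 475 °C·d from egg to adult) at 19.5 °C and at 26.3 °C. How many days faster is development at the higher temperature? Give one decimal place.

At 19.5 °C: 475 / (19.5 − 9.6) = 475 / 9.9 = 47.980 d.
At 26.3 °C: 475 / (26.3 − 9.6) = 475 / 16.7 = 28.443 d.
Difference = |47.980 − 28.443| = 19.537 ≈ 19.5 days.

19.5 days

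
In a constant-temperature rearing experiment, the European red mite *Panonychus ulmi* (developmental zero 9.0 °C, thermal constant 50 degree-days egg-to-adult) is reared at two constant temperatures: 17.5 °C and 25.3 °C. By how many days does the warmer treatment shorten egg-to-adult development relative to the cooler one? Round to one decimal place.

At 17.5 °C: 50 / (17.5 − 9.0) = 50 / 8.5 = 5.882 d.
At 25.3 °C: 50 / (25.3 − 9.0) = 50 / 16.3 = 3.067 d.
Difference = |5.882 − 3.067| = 2.815 ≈ 2.8 days.

2.8 days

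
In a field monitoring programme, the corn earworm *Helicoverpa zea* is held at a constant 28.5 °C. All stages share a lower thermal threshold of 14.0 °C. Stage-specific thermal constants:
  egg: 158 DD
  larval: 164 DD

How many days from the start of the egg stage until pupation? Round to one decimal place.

Daily accumulation at 28.5 °C = 28.5 − 14.0 = 14.5 DD/day.
Total K = 158 + 164 = 322 DD.
Total duration = 322 / 14.5 = 22.207 ≈ 22.2 days.

22.2 days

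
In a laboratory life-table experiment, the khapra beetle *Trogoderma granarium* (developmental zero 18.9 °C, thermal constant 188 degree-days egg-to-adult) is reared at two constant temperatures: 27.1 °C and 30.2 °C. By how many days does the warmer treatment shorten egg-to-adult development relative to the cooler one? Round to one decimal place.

6.3 days

At 27.1 °C: 188 / (27.1 − 18.9) = 188 / 8.2 = 22.927 d.
At 30.2 °C: 188 / (30.2 − 18.9) = 188 / 11.3 = 16.637 d.
Difference = |22.927 − 16.637| = 6.290 ≈ 6.3 days.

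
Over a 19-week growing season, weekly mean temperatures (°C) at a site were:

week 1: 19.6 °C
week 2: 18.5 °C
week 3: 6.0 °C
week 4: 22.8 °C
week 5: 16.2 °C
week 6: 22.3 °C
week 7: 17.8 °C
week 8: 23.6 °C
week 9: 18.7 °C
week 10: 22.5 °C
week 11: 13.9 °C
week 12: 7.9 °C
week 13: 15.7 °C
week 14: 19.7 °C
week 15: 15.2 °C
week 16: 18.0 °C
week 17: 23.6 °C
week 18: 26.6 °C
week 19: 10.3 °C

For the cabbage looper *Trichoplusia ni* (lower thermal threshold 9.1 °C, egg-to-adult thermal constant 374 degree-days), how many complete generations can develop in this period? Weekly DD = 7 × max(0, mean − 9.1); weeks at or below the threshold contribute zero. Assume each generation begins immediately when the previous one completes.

3 generations

Weekly DD (7 × max(0, T̄ − 9.1)): 73.5, 65.8, 0.0, 95.9, 49.7, 92.4, 60.9, 101.5, 67.2, 93.8, 33.6, 0.0, 46.2, 74.2, 42.7, 62.3, 101.5, 122.5, 8.4.
Season total = 1192.1 DD.
Complete generations = ⌊1192.1 / 374⌋ = 3.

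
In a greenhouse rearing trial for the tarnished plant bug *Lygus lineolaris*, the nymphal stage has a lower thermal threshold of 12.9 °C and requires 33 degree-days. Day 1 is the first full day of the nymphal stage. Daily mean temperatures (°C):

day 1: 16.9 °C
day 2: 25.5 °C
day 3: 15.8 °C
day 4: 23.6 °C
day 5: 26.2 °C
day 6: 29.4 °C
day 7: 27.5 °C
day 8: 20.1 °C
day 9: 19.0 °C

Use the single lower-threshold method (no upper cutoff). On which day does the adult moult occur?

day 5

Daily DD above 12.9 °C: 4.0, 12.6, 2.9, 10.7, 13.3, 16.5, 14.6, 7.2, 6.1.
Cumulative: 4.0, 16.6, 19.5, 30.2, 43.5, 60.0, 74.6, 81.8, 87.9.
The total first reaches 33 DD on day 5.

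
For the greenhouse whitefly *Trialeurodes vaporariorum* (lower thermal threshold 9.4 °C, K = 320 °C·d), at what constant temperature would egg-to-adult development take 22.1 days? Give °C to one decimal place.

23.9 °C

Required daily accumulation = 320 / 22.1 = 14.480 DD/day.
T = T_base + 14.480 = 9.4 + 14.480 = 23.880 ≈ 23.9 °C.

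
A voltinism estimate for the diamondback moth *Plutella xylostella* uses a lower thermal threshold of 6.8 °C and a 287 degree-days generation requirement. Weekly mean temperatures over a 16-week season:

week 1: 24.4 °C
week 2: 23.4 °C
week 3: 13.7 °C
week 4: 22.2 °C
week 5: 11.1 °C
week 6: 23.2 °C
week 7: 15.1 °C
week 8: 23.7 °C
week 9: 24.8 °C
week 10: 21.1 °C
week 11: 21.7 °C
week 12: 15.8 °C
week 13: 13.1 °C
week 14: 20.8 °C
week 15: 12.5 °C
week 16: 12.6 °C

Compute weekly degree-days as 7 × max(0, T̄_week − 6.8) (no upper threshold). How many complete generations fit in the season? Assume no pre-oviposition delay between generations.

4 generations

Weekly DD (7 × max(0, T̄ − 6.8)): 123.2, 116.2, 48.3, 107.8, 30.1, 114.8, 58.1, 118.3, 126.0, 100.1, 104.3, 63.0, 44.1, 98.0, 39.9, 40.6.
Season total = 1332.8 DD.
Complete generations = ⌊1332.8 / 287⌋ = 4.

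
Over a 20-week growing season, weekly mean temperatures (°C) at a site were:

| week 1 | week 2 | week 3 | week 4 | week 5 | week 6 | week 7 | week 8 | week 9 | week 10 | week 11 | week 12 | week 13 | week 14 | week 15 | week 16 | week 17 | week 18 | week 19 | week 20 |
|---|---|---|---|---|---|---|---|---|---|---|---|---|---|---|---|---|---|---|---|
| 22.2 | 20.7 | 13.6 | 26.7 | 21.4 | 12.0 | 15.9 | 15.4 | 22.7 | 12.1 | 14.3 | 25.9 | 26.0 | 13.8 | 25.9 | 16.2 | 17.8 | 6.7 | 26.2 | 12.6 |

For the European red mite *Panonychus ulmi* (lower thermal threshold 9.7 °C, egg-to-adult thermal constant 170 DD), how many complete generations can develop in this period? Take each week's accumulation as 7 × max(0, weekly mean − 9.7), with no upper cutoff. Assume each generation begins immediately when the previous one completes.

Weekly DD (7 × max(0, T̄ − 9.7)): 87.5, 77.0, 27.3, 119.0, 81.9, 16.1, 43.4, 39.9, 91.0, 16.8, 32.2, 113.4, 114.1, 28.7, 113.4, 45.5, 56.7, 0.0, 115.5, 20.3.
Season total = 1239.7 DD.
Complete generations = ⌊1239.7 / 170⌋ = 7.

7 generations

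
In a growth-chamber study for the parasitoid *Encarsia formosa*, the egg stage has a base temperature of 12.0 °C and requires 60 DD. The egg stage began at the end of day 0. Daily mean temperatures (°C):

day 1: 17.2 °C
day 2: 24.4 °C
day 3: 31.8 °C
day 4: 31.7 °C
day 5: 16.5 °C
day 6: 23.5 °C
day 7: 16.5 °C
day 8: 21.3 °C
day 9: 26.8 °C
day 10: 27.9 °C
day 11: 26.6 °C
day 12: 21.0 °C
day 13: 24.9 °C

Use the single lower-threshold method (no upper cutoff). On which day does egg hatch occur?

Daily DD above 12.0 °C: 5.2, 12.4, 19.8, 19.7, 4.5, 11.5, 4.5, 9.3, 14.8, 15.9, 14.6, 9.0, 12.9.
Cumulative: 5.2, 17.6, 37.4, 57.1, 61.6, 73.1, 77.6, 86.9, 101.7, 117.6, 132.2, 141.2, 154.1.
The total first reaches 60 DD on day 5.

day 5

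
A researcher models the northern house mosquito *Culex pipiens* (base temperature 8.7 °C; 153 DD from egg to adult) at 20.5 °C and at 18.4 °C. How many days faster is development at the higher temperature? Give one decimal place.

2.8 days

At 20.5 °C: 153 / (20.5 − 8.7) = 153 / 11.8 = 12.966 d.
At 18.4 °C: 153 / (18.4 − 8.7) = 153 / 9.7 = 15.773 d.
Difference = |12.966 − 15.773| = 2.807 ≈ 2.8 days.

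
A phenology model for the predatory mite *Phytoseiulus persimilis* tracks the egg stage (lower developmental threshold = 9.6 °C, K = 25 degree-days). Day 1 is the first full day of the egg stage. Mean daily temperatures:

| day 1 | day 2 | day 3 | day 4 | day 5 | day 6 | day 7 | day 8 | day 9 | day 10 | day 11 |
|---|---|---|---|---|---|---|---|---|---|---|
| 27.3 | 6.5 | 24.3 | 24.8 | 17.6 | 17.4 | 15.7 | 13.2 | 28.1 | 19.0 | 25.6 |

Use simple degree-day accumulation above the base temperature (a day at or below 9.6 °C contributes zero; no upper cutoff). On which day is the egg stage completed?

Daily DD above 9.6 °C: 17.7, 0.0, 14.7, 15.2, 8.0, 7.8, 6.1, 3.6, 18.5, 9.4, 16.0.
Cumulative: 17.7, 17.7, 32.4, 47.6, 55.6, 63.4, 69.5, 73.1, 91.6, 101.0, 117.0.
The total first reaches 25 DD on day 3.

day 3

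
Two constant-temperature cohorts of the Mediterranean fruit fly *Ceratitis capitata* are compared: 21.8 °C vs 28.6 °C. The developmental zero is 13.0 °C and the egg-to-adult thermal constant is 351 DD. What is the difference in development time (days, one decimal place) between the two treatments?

At 21.8 °C: 351 / (21.8 − 13.0) = 351 / 8.8 = 39.886 d.
At 28.6 °C: 351 / (28.6 − 13.0) = 351 / 15.6 = 22.500 d.
Difference = |39.886 − 22.500| = 17.386 ≈ 17.4 days.

17.4 days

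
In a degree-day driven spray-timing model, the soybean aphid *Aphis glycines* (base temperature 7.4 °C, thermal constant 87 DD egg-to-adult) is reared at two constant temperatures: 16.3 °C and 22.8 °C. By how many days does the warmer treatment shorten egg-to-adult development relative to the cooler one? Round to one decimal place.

4.1 days

At 16.3 °C: 87 / (16.3 − 7.4) = 87 / 8.9 = 9.775 d.
At 22.8 °C: 87 / (22.8 − 7.4) = 87 / 15.4 = 5.649 d.
Difference = |9.775 − 5.649| = 4.126 ≈ 4.1 days.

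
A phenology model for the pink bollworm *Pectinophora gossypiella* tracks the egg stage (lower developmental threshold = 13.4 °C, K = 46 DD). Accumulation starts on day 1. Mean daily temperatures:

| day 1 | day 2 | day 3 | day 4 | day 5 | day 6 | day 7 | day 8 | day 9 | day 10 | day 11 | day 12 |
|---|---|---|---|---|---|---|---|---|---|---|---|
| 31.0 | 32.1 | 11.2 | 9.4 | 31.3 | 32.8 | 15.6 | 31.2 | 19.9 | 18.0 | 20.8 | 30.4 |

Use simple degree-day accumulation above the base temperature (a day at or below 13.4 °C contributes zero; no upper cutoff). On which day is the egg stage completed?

Daily DD above 13.4 °C: 17.6, 18.7, 0.0, 0.0, 17.9, 19.4, 2.2, 17.8, 6.5, 4.6, 7.4, 17.0.
Cumulative: 17.6, 36.3, 36.3, 36.3, 54.2, 73.6, 75.8, 93.6, 100.1, 104.7, 112.1, 129.1.
The total first reaches 46 DD on day 5.

day 5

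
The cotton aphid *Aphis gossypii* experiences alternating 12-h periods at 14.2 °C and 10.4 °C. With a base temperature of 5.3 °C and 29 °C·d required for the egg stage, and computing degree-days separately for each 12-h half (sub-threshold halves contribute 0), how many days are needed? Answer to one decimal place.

Day half: max(0, 14.2 − 5.3) × 0.5 = 8.9 × 0.5 = 4.45 DD.
Night half: max(0, 10.4 − 5.3) × 0.5 = 5.1 × 0.5 = 2.55 DD.
Per 24 h: 7.00 DD/day.
Duration = 29 / 7.00 = 4.143 ≈ 4.1 days.

4.1 days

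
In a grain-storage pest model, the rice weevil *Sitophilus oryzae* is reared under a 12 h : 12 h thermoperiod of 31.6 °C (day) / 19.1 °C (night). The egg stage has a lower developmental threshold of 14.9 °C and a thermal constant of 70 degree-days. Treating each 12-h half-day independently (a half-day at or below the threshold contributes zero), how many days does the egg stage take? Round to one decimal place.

Day half: max(0, 31.6 − 14.9) × 0.5 = 16.7 × 0.5 = 8.35 DD.
Night half: max(0, 19.1 − 14.9) × 0.5 = 4.2 × 0.5 = 2.10 DD.
Per 24 h: 10.45 DD/day.
Duration = 70 / 10.45 = 6.699 ≈ 6.7 days.

6.7 days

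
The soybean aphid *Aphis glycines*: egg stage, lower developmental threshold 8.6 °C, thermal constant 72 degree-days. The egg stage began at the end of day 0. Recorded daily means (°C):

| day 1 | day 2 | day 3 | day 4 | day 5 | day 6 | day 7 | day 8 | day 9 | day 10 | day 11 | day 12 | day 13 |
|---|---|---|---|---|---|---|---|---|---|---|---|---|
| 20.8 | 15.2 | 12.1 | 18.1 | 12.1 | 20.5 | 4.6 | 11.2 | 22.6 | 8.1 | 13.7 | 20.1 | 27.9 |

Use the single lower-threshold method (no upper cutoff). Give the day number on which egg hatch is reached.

Daily DD above 8.6 °C: 12.2, 6.6, 3.5, 9.5, 3.5, 11.9, 0.0, 2.6, 14.0, 0.0, 5.1, 11.5, 19.3.
Cumulative: 12.2, 18.8, 22.3, 31.8, 35.3, 47.2, 47.2, 49.8, 63.8, 63.8, 68.9, 80.4, 99.7.
The total first reaches 72 DD on day 12.

day 12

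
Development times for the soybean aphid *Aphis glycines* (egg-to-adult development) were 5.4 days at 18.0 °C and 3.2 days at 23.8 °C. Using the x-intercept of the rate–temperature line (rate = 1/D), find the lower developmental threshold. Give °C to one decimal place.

Linear rate model ⇒ the product D·(T − T_b) is constant across temperatures.
5.4·(18.0 − T_b) = 3.2·(23.8 − T_b)
T_b = (5.4·18.0 − 3.2·23.8) / (5.4 − 3.2) = 21.04 / 2.2 = 9.564 °C ≈ 9.6 °C.

9.6 °C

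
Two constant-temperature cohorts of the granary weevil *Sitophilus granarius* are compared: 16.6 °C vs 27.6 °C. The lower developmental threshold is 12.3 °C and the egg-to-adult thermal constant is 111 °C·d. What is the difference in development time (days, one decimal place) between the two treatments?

At 16.6 °C: 111 / (16.6 − 12.3) = 111 / 4.3 = 25.814 d.
At 27.6 °C: 111 / (27.6 − 12.3) = 111 / 15.3 = 7.255 d.
Difference = |25.814 − 7.255| = 18.559 ≈ 18.6 days.

18.6 days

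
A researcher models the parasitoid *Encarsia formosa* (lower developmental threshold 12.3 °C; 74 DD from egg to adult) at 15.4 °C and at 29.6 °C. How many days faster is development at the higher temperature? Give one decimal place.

19.6 days

At 15.4 °C: 74 / (15.4 − 12.3) = 74 / 3.1 = 23.871 d.
At 29.6 °C: 74 / (29.6 − 12.3) = 74 / 17.3 = 4.277 d.
Difference = |23.871 − 4.277| = 19.594 ≈ 19.6 days.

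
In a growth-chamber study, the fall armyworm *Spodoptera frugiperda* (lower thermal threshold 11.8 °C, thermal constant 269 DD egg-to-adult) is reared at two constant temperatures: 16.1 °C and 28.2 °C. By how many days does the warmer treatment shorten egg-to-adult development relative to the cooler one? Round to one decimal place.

At 16.1 °C: 269 / (16.1 − 11.8) = 269 / 4.3 = 62.558 d.
At 28.2 °C: 269 / (28.2 − 11.8) = 269 / 16.4 = 16.402 d.
Difference = |62.558 − 16.402| = 46.156 ≈ 46.2 days.

46.2 days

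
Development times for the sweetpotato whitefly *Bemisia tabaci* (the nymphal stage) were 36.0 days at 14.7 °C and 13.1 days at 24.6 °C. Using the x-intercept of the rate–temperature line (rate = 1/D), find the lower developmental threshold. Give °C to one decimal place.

9.0 °C

Equal thermal constants: D₁(T₁ − T_b) = D₂(T₂ − T_b).
36.0·(14.7 − T_b) = 13.1·(24.6 − T_b)
T_b = (36.0·14.7 − 13.1·24.6) / (36.0 − 13.1) = 206.94 / 22.9 = 9.037 °C ≈ 9.0 °C.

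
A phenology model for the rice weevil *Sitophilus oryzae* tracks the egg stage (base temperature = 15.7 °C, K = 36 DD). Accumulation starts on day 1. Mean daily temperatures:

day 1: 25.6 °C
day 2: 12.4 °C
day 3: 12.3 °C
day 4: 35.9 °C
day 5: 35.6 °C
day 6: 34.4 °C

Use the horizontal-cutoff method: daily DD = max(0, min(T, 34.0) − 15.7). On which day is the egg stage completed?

Daily DD above 15.7 °C (capped at 18.3): 9.9, 0.0, 0.0, 18.3, 18.3, 18.3.
Cumulative: 9.9, 9.9, 9.9, 28.2, 46.5, 64.8.
The total first reaches 36 DD on day 5.

day 5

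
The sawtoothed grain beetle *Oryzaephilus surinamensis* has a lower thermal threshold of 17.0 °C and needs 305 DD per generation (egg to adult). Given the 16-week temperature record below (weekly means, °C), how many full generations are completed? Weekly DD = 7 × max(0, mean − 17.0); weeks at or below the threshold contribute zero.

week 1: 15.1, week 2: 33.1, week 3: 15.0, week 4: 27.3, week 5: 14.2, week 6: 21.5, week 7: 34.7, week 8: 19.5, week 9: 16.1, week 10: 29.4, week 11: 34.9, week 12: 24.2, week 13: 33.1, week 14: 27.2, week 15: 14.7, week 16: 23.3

Weekly DD (7 × max(0, T̄ − 17.0)): 0.0, 112.7, 0.0, 72.1, 0.0, 31.5, 123.9, 17.5, 0.0, 86.8, 125.3, 50.4, 112.7, 71.4, 0.0, 44.1.
Season total = 848.4 DD.
Complete generations = ⌊848.4 / 305⌋ = 2.

2 generations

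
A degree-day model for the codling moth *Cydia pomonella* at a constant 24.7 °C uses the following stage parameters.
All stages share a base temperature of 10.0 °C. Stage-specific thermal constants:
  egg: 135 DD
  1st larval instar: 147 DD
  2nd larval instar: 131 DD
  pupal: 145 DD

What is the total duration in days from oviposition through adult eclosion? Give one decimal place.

38.0 days

Daily accumulation at 24.7 °C = 24.7 − 10.0 = 14.7 DD/day.
Total K = 135 + 147 + 131 + 145 = 558 DD.
Total duration = 558 / 14.7 = 37.959 ≈ 38.0 days.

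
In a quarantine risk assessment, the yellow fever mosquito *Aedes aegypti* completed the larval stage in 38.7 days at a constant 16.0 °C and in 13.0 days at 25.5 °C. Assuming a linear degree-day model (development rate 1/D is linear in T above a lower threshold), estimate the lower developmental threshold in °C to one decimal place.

11.2 °C

Under the model K = D·(T − T_b), so D₁·(T₁ − T_b) = D₂·(T₂ − T_b).
38.7·(16.0 − T_b) = 13.0·(25.5 − T_b)
T_b = (38.7·16.0 − 13.0·25.5) / (38.7 − 13.0) = 287.70 / 25.7 = 11.195 °C ≈ 11.2 °C.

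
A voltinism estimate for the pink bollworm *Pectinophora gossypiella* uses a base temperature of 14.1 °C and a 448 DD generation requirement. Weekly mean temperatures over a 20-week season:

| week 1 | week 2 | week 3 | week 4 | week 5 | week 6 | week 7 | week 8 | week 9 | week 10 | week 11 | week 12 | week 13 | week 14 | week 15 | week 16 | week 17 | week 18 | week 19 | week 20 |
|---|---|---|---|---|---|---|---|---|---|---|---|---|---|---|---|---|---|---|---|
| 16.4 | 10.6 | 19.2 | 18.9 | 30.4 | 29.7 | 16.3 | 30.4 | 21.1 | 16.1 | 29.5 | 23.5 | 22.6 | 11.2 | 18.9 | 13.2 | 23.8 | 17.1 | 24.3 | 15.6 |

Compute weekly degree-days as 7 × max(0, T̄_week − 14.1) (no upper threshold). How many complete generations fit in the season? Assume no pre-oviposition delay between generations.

2 generations

Weekly DD (7 × max(0, T̄ − 14.1)): 16.1, 0.0, 35.7, 33.6, 114.1, 109.2, 15.4, 114.1, 49.0, 14.0, 107.8, 65.8, 59.5, 0.0, 33.6, 0.0, 67.9, 21.0, 71.4, 10.5.
Season total = 938.7 DD.
Complete generations = ⌊938.7 / 448⌋ = 2.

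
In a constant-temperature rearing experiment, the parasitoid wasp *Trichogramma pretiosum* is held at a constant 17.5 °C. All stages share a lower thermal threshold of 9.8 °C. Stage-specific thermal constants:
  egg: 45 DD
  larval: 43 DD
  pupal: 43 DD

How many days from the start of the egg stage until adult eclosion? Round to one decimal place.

17.0 days

Daily accumulation at 17.5 °C = 17.5 − 9.8 = 7.7 DD/day.
Total K = 45 + 43 + 43 = 131 DD.
Total duration = 131 / 7.7 = 17.013 ≈ 17.0 days.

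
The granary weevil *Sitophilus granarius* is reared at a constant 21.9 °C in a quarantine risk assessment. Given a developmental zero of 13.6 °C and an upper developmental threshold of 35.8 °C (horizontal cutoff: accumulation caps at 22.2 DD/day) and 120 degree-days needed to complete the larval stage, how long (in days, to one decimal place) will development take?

14.5 days

Daily accumulation = 21.9 − 13.6 = 8.3 DD/day.
Duration = 120 / 8.3 = 14.458 ≈ 14.5 days.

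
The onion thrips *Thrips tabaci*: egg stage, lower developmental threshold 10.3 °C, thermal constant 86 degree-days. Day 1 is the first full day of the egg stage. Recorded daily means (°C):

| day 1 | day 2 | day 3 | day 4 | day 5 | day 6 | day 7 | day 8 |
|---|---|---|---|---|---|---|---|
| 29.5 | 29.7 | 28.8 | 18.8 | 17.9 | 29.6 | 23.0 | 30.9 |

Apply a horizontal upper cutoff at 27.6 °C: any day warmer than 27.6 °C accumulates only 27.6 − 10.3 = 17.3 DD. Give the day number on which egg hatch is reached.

Daily DD above 10.3 °C (capped at 17.3): 17.3, 17.3, 17.3, 8.5, 7.6, 17.3, 12.7, 17.3.
Cumulative: 17.3, 34.6, 51.9, 60.4, 68.0, 85.3, 98.0, 115.3.
The total first reaches 86 DD on day 7.

day 7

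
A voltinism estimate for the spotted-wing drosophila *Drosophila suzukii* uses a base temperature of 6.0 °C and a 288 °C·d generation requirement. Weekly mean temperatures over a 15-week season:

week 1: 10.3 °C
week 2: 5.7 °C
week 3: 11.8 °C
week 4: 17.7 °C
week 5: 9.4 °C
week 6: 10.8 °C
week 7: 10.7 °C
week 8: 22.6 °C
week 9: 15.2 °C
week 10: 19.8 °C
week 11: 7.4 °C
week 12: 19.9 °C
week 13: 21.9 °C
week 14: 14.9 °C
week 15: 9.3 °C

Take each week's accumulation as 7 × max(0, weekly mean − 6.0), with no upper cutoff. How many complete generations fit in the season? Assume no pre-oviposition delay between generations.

Weekly DD (7 × max(0, T̄ − 6.0)): 30.1, 0.0, 40.6, 81.9, 23.8, 33.6, 32.9, 116.2, 64.4, 96.6, 9.8, 97.3, 111.3, 62.3, 23.1.
Season total = 823.9 DD.
Complete generations = ⌊823.9 / 288⌋ = 2.

2 generations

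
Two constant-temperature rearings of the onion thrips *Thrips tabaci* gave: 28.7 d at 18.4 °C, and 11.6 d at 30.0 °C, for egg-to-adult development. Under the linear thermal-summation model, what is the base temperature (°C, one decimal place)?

10.5 °C

Linear rate model ⇒ the product D·(T − T_b) is constant across temperatures.
28.7·(18.4 − T_b) = 11.6·(30.0 − T_b)
T_b = (28.7·18.4 − 11.6·30.0) / (28.7 − 11.6) = 180.08 / 17.1 = 10.531 °C ≈ 10.5 °C.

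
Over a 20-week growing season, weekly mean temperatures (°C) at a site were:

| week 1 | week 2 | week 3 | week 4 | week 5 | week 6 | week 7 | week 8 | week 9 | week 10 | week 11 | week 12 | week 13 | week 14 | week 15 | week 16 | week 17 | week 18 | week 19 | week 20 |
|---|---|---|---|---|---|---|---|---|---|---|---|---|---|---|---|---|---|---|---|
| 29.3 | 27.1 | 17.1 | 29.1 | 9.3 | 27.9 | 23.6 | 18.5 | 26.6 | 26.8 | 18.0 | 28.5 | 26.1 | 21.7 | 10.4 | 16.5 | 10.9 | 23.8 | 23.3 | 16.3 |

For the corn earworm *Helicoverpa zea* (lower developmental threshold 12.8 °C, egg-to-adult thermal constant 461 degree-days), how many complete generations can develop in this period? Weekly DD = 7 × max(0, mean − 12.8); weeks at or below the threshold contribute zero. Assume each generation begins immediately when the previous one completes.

2 generations

Weekly DD (7 × max(0, T̄ − 12.8)): 115.5, 100.1, 30.1, 114.1, 0.0, 105.7, 75.6, 39.9, 96.6, 98.0, 36.4, 109.9, 93.1, 62.3, 0.0, 25.9, 0.0, 77.0, 73.5, 24.5.
Season total = 1278.2 DD.
Complete generations = ⌊1278.2 / 461⌋ = 2.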